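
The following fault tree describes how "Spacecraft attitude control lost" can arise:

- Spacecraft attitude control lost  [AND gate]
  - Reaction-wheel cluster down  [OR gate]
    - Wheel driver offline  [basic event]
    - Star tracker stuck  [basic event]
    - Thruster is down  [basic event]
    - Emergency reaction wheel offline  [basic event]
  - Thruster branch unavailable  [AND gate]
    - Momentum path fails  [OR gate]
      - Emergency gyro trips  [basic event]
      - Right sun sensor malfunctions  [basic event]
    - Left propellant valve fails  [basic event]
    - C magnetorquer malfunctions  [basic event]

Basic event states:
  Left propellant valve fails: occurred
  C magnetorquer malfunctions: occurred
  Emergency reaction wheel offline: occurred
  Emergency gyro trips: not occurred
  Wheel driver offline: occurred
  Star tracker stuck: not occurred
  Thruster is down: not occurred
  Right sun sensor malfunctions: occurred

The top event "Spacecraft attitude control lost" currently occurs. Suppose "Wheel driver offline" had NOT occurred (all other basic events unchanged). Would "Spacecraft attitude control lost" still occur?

Yes

Counterfactual: set "Wheel driver offline" to not occurred.
Reaction-wheel cluster down [OR]: Wheel driver offline=not, Star tracker stuck=not, Thruster is down=not, Emergency reaction wheel offline=occurs → at least one input occurs → occurs.
Momentum path fails [OR]: Emergency gyro trips=not, Right sun sensor malfunctions=occurs → at least one input occurs → occurs.
Thruster branch unavailable [AND]: Momentum path fails=occurs, Left propellant valve fails=occurs, C magnetorquer malfunctions=occurs → all inputs occur → occurs.
Spacecraft attitude control lost [AND]: Reaction-wheel cluster down=occurs, Thruster branch unavailable=occurs → all inputs occur → occurs.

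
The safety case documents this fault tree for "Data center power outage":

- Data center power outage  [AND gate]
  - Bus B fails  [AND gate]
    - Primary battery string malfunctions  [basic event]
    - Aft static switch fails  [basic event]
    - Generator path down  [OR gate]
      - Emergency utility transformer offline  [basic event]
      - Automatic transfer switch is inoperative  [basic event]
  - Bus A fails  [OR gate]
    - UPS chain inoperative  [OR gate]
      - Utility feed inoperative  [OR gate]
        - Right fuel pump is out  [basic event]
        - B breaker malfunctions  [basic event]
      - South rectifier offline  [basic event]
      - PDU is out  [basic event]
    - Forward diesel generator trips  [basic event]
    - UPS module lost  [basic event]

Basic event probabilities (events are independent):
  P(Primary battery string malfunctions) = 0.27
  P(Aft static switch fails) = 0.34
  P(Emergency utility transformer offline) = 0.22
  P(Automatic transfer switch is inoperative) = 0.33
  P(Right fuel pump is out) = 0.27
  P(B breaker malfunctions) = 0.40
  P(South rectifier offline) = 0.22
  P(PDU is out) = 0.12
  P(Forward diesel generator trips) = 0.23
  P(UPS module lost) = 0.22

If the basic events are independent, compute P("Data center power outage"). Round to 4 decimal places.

0.0359

P(Generator path down) [OR] = 1 − (1−0.22) × (1−0.33) = 0.477400
P(Bus B fails) [AND] = 0.27 × 0.34 × 0.477400 = 0.043825
P(Utility feed inoperative) [OR] = 1 − (1−0.27) × (1−0.40) = 0.562000
P(UPS chain inoperative) [OR] = 1 − (1−0.562000) × (1−0.22) × (1−0.12) = 0.699357
P(Bus A fails) [OR] = 1 − (1−0.699357) × (1−0.23) × (1−0.22) = 0.819434
P(Data center power outage) [AND] = 0.043825 × 0.819434 = 0.035912
Rounded to 4 decimal places: P(Data center power outage) ≈ 0.0359.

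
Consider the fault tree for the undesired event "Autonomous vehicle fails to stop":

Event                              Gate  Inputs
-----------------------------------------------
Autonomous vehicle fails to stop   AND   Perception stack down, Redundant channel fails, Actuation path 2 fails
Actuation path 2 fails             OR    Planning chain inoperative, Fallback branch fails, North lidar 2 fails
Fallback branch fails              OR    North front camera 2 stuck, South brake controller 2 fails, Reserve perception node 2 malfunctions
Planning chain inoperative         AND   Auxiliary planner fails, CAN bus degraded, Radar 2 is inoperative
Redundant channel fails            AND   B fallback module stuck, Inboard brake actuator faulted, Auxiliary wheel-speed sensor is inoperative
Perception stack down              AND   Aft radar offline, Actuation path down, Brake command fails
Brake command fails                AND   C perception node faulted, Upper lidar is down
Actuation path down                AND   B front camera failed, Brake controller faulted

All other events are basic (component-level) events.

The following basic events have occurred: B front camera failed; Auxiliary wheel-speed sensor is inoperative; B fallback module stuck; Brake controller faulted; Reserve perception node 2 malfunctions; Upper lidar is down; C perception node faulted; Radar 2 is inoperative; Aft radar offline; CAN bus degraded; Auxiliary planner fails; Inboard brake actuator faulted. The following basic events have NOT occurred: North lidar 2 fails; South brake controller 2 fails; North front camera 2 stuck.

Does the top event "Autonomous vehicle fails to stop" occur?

Yes

Actuation path down [AND]: B front camera failed=occurs, Brake controller faulted=occurs → all inputs occur → occurs.
Brake command fails [AND]: C perception node faulted=occurs, Upper lidar is down=occurs → all inputs occur → occurs.
Perception stack down [AND]: Aft radar offline=occurs, Actuation path down=occurs, Brake command fails=occurs → all inputs occur → occurs.
Redundant channel fails [AND]: B fallback module stuck=occurs, Inboard brake actuator faulted=occurs, Auxiliary wheel-speed sensor is inoperative=occurs → all inputs occur → occurs.
Planning chain inoperative [AND]: Auxiliary planner fails=occurs, CAN bus degraded=occurs, Radar 2 is inoperative=occurs → all inputs occur → occurs.
Fallback branch fails [OR]: North front camera 2 stuck=not, South brake controller 2 fails=not, Reserve perception node 2 malfunctions=occurs → at least one input occurs → occurs.
Actuation path 2 fails [OR]: Planning chain inoperative=occurs, Fallback branch fails=occurs, North lidar 2 fails=not → at least one input occurs → occurs.
Autonomous vehicle fails to stop [AND]: Perception stack down=occurs, Redundant channel fails=occurs, Actuation path 2 fails=occurs → all inputs occur → occurs.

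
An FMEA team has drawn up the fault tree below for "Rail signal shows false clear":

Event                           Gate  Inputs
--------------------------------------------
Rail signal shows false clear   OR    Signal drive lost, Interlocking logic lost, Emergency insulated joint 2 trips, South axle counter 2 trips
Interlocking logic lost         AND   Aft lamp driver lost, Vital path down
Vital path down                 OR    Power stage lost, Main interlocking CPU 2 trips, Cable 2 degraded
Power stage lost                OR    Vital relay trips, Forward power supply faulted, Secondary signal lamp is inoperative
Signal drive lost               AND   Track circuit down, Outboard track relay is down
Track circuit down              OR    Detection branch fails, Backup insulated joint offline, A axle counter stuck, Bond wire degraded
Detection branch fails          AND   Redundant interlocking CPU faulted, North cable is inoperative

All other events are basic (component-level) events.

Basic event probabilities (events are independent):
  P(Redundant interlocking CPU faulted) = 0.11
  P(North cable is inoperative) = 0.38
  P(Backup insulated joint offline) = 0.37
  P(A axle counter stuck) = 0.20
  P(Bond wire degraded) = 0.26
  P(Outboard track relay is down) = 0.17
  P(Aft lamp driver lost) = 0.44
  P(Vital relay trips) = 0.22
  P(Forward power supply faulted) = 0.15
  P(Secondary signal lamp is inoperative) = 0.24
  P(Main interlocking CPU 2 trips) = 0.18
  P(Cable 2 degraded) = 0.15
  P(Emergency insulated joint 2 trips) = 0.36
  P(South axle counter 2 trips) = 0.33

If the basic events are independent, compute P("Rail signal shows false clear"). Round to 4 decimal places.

P(Detection branch fails) [AND] = 0.11 × 0.38 = 0.041800
P(Track circuit down) [OR] = 1 − (1−0.041800) × (1−0.37) × (1−0.20) × (1−0.26) = 0.642630
P(Signal drive lost) [AND] = 0.642630 × 0.17 = 0.109247
P(Power stage lost) [OR] = 1 − (1−0.22) × (1−0.15) × (1−0.24) = 0.496120
P(Vital path down) [OR] = 1 − (1−0.496120) × (1−0.18) × (1−0.15) = 0.648796
P(Interlocking logic lost) [AND] = 0.44 × 0.648796 = 0.285470
P(Rail signal shows false clear) [OR] = 1 − (1−0.109247) × (1−0.285470) × (1−0.36) × (1−0.33) = 0.727082
Rounded to 4 decimal places: P(Rail signal shows false clear) ≈ 0.7271.

0.7271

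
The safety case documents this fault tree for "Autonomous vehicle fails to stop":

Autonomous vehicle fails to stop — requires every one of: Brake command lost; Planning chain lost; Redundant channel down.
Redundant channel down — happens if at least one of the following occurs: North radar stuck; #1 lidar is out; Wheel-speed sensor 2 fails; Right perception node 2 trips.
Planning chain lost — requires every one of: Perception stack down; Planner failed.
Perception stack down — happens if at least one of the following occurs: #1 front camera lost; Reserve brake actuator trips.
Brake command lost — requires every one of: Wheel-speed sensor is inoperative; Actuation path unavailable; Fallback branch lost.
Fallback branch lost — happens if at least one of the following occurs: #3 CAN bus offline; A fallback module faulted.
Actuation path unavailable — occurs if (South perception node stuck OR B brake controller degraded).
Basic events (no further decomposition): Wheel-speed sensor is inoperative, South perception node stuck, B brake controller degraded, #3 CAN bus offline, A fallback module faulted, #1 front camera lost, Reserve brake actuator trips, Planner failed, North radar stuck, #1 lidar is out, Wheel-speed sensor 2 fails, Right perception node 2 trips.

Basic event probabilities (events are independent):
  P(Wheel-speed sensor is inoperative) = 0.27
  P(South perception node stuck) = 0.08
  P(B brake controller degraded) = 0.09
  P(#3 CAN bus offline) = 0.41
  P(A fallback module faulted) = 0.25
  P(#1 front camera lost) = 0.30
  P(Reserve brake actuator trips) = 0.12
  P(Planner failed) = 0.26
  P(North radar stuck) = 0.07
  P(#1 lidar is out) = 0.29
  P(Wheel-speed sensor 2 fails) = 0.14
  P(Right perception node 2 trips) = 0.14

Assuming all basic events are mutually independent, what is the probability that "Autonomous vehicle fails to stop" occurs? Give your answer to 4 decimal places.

P(Actuation path unavailable) [OR] = 1 − (1−0.08) × (1−0.09) = 0.162800
P(Fallback branch lost) [OR] = 1 − (1−0.41) × (1−0.25) = 0.557500
P(Brake command lost) [AND] = 0.27 × 0.162800 × 0.557500 = 0.024505
P(Perception stack down) [OR] = 1 − (1−0.30) × (1−0.12) = 0.384000
P(Planning chain lost) [AND] = 0.384000 × 0.26 = 0.099840
P(Redundant channel down) [OR] = 1 − (1−0.07) × (1−0.29) × (1−0.14) × (1−0.14) = 0.511642
P(Autonomous vehicle fails to stop) [AND] = 0.024505 × 0.099840 × 0.511642 = 0.001252
Rounded to 4 decimal places: P(Autonomous vehicle fails to stop) ≈ 0.0013.

0.0013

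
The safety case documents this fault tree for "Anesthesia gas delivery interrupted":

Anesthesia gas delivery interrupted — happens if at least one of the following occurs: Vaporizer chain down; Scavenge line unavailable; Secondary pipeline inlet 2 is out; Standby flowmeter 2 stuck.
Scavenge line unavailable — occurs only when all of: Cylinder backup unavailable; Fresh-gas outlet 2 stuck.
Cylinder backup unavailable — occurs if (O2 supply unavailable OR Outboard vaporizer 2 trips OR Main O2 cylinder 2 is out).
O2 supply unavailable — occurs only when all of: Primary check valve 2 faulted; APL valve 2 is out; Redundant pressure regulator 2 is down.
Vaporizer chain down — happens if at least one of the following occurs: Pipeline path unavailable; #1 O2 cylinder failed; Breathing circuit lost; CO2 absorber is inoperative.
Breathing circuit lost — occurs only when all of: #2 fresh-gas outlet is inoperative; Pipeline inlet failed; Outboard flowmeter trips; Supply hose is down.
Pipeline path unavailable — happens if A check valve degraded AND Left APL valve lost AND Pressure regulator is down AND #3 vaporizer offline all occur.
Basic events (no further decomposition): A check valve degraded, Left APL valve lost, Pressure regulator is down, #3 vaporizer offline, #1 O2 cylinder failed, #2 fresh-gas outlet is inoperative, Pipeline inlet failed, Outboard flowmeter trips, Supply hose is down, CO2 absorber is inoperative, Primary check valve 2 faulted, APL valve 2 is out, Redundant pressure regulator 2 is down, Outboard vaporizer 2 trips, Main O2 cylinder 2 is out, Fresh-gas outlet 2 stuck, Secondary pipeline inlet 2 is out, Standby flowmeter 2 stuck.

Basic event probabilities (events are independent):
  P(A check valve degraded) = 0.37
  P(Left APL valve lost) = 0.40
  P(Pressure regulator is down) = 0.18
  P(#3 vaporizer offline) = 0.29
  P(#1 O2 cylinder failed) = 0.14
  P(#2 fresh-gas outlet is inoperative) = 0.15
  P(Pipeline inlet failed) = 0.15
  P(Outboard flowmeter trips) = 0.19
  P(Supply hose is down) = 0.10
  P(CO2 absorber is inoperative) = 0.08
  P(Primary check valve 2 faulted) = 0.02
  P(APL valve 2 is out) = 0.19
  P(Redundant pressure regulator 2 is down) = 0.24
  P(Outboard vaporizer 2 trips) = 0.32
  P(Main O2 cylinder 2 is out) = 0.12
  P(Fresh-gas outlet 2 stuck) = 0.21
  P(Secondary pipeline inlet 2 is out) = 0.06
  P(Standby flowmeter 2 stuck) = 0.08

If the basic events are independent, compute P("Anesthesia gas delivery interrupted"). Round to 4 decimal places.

0.3787

P(Pipeline path unavailable) [AND] = 0.37 × 0.40 × 0.18 × 0.29 = 0.007726
P(Breathing circuit lost) [AND] = 0.15 × 0.15 × 0.19 × 0.10 = 0.000428
P(Vaporizer chain down) [OR] = 1 − (1−0.007726) × (1−0.14) × (1−0.000428) × (1−0.08) = 0.215249
P(O2 supply unavailable) [AND] = 0.02 × 0.19 × 0.24 = 0.000912
P(Cylinder backup unavailable) [OR] = 1 − (1−0.000912) × (1−0.32) × (1−0.12) = 0.402146
P(Scavenge line unavailable) [AND] = 0.402146 × 0.21 = 0.084451
P(Anesthesia gas delivery interrupted) [OR] = 1 − (1−0.215249) × (1−0.084451) × (1−0.06) × (1−0.08) = 0.378660
Rounded to 4 decimal places: P(Anesthesia gas delivery interrupted) ≈ 0.3787.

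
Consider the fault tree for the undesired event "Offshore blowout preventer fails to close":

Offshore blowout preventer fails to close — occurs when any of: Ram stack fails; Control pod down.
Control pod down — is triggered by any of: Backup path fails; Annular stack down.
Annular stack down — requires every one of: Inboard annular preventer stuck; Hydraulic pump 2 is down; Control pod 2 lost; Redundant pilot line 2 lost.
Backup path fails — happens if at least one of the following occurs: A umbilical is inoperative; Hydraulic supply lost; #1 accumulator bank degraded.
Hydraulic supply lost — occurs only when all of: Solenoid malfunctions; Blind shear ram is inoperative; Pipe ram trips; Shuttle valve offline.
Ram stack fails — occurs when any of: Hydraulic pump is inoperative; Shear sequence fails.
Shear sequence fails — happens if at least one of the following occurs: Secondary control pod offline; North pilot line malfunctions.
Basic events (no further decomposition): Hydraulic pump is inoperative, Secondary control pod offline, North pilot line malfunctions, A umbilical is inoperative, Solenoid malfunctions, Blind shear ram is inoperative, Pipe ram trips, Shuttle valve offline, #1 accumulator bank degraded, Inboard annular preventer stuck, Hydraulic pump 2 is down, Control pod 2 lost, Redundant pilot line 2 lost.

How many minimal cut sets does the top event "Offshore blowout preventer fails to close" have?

7

Shear sequence fails [OR]: union of children's cut sets → 2 cut set(s).
Ram stack fails [OR]: union of children's cut sets → 3 cut set(s).
Hydraulic supply lost [AND]: one cut set from each child combined → 1 × 1 × 1 × 1 = 1 cut set(s).
Backup path fails [OR]: union of children's cut sets → 3 cut set(s).
Annular stack down [AND]: one cut set from each child combined → 1 × 1 × 1 × 1 = 1 cut set(s).
Control pod down [OR]: union of children's cut sets → 4 cut set(s).
Offshore blowout preventer fails to close [OR]: union of children's cut sets → 7 cut set(s).
Minimal cut sets: {Hydraulic pump is inoperative}; {Secondary control pod offline}; {North pilot line malfunctions}; {A umbilical is inoperative}; {Blind shear ram is inoperative, Pipe ram trips, Shuttle valve offline, Solenoid malfunctions}; {#1 accumulator bank degraded}; {Control pod 2 lost, Hydraulic pump 2 is down, Inboard annular preventer stuck, Redundant pilot line 2 lost}.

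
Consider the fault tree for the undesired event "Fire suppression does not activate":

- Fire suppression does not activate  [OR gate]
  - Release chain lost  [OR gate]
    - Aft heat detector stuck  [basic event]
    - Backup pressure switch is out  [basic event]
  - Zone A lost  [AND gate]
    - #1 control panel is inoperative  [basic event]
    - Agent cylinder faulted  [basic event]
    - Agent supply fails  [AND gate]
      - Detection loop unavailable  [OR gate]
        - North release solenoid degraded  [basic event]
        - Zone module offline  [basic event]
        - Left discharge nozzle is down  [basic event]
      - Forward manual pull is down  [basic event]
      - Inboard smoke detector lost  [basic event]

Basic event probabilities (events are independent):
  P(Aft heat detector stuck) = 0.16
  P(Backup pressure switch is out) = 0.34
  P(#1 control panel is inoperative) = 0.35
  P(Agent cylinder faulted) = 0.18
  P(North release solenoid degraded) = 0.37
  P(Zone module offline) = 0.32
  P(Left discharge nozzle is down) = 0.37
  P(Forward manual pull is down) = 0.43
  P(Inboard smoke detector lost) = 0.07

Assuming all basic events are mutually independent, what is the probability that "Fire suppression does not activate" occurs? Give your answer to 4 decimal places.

0.4464

P(Release chain lost) [OR] = 1 − (1−0.16) × (1−0.34) = 0.445600
P(Detection loop unavailable) [OR] = 1 − (1−0.37) × (1−0.32) × (1−0.37) = 0.730108
P(Agent supply fails) [AND] = 0.730108 × 0.43 × 0.07 = 0.021976
P(Zone A lost) [AND] = 0.35 × 0.18 × 0.021976 = 0.001384
P(Fire suppression does not activate) [OR] = 1 − (1−0.445600) × (1−0.001384) = 0.446367
Rounded to 4 decimal places: P(Fire suppression does not activate) ≈ 0.4464.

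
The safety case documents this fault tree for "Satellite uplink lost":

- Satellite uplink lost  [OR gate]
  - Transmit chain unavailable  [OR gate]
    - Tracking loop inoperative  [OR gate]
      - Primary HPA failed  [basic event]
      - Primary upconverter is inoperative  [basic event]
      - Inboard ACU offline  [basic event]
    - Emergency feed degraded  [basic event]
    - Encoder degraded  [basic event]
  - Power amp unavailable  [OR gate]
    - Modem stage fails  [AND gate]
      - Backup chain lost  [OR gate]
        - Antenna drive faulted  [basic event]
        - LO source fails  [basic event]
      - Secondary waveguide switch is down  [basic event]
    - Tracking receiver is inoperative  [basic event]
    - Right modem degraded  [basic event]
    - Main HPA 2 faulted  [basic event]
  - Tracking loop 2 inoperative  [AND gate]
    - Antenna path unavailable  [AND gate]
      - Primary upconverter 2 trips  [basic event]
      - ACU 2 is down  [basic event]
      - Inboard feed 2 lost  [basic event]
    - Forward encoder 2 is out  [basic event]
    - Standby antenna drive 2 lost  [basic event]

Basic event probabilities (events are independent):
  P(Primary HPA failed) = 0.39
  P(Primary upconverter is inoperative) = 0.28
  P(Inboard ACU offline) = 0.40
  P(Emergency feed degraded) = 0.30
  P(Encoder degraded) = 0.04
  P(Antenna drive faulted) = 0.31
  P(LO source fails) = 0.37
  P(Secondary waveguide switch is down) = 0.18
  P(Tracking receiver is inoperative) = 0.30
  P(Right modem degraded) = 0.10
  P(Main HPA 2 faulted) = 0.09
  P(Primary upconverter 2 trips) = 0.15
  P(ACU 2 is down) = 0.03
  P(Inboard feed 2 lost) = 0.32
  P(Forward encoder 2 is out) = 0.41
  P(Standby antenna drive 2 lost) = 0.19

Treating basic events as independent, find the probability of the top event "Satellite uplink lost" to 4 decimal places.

0.9088

P(Tracking loop inoperative) [OR] = 1 − (1−0.39) × (1−0.28) × (1−0.40) = 0.736480
P(Transmit chain unavailable) [OR] = 1 − (1−0.736480) × (1−0.30) × (1−0.04) = 0.822915
P(Backup chain lost) [OR] = 1 − (1−0.31) × (1−0.37) = 0.565300
P(Modem stage fails) [AND] = 0.565300 × 0.18 = 0.101754
P(Power amp unavailable) [OR] = 1 − (1−0.101754) × (1−0.30) × (1−0.10) × (1−0.09) = 0.485036
P(Antenna path unavailable) [AND] = 0.15 × 0.03 × 0.32 = 0.001440
P(Tracking loop 2 inoperative) [AND] = 0.001440 × 0.41 × 0.19 = 0.000112
P(Satellite uplink lost) [OR] = 1 − (1−0.822915) × (1−0.485036) × (1−0.000112) = 0.908818
Rounded to 4 decimal places: P(Satellite uplink lost) ≈ 0.9088.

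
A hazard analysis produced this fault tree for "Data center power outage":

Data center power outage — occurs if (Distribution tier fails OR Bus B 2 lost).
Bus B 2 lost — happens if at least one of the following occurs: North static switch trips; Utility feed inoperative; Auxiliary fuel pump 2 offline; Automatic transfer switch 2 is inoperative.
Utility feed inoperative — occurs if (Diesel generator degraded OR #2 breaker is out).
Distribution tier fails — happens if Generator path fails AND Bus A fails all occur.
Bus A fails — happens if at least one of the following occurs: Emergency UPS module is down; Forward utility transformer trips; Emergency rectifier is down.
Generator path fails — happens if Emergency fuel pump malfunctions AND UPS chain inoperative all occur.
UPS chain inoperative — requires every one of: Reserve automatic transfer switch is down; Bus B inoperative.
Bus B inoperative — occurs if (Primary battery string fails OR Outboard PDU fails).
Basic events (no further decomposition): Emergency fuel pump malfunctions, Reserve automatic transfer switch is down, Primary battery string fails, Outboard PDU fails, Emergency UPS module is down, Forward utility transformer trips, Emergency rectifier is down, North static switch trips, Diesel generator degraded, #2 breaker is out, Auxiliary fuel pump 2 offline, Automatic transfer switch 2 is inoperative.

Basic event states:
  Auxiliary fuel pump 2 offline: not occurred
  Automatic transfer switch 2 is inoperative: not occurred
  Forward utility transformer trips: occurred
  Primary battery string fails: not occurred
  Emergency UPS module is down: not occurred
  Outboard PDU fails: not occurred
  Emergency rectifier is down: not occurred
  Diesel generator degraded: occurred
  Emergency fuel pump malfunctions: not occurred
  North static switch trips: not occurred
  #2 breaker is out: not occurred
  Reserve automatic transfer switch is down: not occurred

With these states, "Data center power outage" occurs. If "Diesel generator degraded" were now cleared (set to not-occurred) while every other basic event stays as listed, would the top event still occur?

Counterfactual: set "Diesel generator degraded" to not occurred.
Bus B inoperative [OR]: Primary battery string fails=not, Outboard PDU fails=not → no input occurs → does not occur.
UPS chain inoperative [AND]: Reserve automatic transfer switch is down=not, Bus B inoperative=not → not all inputs occur → does not occur.
Generator path fails [AND]: Emergency fuel pump malfunctions=not, UPS chain inoperative=not → not all inputs occur → does not occur.
Bus A fails [OR]: Emergency UPS module is down=not, Forward utility transformer trips=occurs, Emergency rectifier is down=not → at least one input occurs → occurs.
Distribution tier fails [AND]: Generator path fails=not, Bus A fails=occurs → not all inputs occur → does not occur.
Utility feed inoperative [OR]: Diesel generator degraded=not, #2 breaker is out=not → no input occurs → does not occur.
Bus B 2 lost [OR]: North static switch trips=not, Utility feed inoperative=not, Auxiliary fuel pump 2 offline=not, Automatic transfer switch 2 is inoperative=not → no input occurs → does not occur.
Data center power outage [OR]: Distribution tier fails=not, Bus B 2 lost=not → no input occurs → does not occur.

No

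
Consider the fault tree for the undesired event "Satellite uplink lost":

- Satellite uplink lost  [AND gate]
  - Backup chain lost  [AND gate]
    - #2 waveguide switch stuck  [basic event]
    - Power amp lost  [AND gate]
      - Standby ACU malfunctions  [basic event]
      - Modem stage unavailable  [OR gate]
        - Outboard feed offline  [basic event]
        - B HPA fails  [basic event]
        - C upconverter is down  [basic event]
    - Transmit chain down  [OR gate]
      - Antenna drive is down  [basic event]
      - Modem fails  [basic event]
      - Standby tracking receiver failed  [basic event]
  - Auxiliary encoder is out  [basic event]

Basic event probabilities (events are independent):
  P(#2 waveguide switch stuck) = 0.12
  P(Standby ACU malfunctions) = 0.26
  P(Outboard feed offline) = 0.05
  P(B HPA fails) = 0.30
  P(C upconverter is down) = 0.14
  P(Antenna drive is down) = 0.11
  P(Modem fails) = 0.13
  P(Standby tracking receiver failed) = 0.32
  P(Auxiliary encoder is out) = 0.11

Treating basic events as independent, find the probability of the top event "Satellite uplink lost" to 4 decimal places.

P(Modem stage unavailable) [OR] = 1 − (1−0.05) × (1−0.30) × (1−0.14) = 0.428100
P(Power amp lost) [AND] = 0.26 × 0.428100 = 0.111306
P(Transmit chain down) [OR] = 1 − (1−0.11) × (1−0.13) × (1−0.32) = 0.473476
P(Backup chain lost) [AND] = 0.12 × 0.111306 × 0.473476 = 0.006324
P(Satellite uplink lost) [AND] = 0.006324 × 0.11 = 0.000696
Rounded to 4 decimal places: P(Satellite uplink lost) ≈ 0.0007.

0.0007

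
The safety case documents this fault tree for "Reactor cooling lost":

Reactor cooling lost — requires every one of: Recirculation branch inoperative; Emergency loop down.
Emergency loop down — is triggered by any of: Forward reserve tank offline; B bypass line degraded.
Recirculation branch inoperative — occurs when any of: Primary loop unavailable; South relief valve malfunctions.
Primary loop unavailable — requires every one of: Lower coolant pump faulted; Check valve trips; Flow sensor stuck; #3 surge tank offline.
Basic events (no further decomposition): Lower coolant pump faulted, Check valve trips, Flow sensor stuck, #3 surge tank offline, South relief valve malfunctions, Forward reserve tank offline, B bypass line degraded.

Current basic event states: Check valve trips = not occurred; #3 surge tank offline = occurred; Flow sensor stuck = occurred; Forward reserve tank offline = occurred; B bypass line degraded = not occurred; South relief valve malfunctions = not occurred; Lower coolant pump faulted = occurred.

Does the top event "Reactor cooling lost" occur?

Primary loop unavailable [AND]: Lower coolant pump faulted=occurs, Check valve trips=not, Flow sensor stuck=occurs, #3 surge tank offline=occurs → not all inputs occur → does not occur.
Recirculation branch inoperative [OR]: Primary loop unavailable=not, South relief valve malfunctions=not → no input occurs → does not occur.
Emergency loop down [OR]: Forward reserve tank offline=occurs, B bypass line degraded=not → at least one input occurs → occurs.
Reactor cooling lost [AND]: Recirculation branch inoperative=not, Emergency loop down=occurs → not all inputs occur → does not occur.

No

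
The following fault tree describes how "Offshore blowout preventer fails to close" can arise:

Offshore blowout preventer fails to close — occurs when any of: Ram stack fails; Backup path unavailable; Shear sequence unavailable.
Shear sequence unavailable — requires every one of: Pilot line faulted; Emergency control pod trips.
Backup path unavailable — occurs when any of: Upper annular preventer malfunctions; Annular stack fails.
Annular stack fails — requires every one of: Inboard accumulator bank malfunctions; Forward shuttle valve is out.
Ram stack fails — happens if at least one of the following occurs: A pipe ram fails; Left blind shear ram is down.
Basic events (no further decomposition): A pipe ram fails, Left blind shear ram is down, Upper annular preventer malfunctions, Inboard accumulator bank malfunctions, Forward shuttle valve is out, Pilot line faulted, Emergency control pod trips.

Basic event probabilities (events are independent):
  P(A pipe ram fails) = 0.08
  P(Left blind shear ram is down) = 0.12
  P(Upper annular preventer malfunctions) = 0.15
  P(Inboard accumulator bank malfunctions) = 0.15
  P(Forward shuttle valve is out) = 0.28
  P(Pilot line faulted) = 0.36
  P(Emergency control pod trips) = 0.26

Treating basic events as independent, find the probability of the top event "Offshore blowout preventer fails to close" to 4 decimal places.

P(Ram stack fails) [OR] = 1 − (1−0.08) × (1−0.12) = 0.190400
P(Annular stack fails) [AND] = 0.15 × 0.28 = 0.042000
P(Backup path unavailable) [OR] = 1 − (1−0.15) × (1−0.042000) = 0.185700
P(Shear sequence unavailable) [AND] = 0.36 × 0.26 = 0.093600
P(Offshore blowout preventer fails to close) [OR] = 1 − (1−0.190400) × (1−0.185700) × (1−0.093600) = 0.402449
Rounded to 4 decimal places: P(Offshore blowout preventer fails to close) ≈ 0.4024.

0.4024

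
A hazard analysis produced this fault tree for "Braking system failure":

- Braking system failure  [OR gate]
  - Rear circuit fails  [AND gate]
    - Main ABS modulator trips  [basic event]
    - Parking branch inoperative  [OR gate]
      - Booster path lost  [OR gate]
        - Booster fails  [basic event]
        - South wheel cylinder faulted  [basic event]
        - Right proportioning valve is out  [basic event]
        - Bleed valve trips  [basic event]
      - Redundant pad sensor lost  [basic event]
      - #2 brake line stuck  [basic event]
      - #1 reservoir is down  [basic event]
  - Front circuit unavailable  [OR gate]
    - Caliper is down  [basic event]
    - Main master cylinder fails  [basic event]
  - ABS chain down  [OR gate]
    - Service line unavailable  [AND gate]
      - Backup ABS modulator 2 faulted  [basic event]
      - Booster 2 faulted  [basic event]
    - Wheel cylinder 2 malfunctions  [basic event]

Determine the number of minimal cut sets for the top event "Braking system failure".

Booster path lost [OR]: union of children's cut sets → 4 cut set(s).
Parking branch inoperative [OR]: union of children's cut sets → 7 cut set(s).
Rear circuit fails [AND]: one cut set from each child combined → 1 × 7 = 7 cut set(s).
Front circuit unavailable [OR]: union of children's cut sets → 2 cut set(s).
Service line unavailable [AND]: one cut set from each child combined → 1 × 1 = 1 cut set(s).
ABS chain down [OR]: union of children's cut sets → 2 cut set(s).
Braking system failure [OR]: union of children's cut sets → 11 cut set(s).

11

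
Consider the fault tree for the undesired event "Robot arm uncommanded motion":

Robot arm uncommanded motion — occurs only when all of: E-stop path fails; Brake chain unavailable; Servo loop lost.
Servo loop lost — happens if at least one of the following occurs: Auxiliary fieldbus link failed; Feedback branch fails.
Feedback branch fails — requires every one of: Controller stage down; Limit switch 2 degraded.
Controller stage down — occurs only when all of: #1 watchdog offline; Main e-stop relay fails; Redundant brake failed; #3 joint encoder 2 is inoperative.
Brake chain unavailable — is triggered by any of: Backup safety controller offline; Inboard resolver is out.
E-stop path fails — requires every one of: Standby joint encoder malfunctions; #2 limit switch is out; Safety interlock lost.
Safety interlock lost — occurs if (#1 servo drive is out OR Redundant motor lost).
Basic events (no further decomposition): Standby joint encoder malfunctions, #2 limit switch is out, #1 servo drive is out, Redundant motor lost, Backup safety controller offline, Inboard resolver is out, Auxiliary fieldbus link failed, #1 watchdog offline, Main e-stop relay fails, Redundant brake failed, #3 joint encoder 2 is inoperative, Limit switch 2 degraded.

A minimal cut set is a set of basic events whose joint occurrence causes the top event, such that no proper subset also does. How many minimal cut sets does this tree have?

Safety interlock lost [OR]: union of children's cut sets → 2 cut set(s).
E-stop path fails [AND]: one cut set from each child combined → 1 × 1 × 2 = 2 cut set(s).
Brake chain unavailable [OR]: union of children's cut sets → 2 cut set(s).
Controller stage down [AND]: one cut set from each child combined → 1 × 1 × 1 × 1 = 1 cut set(s).
Feedback branch fails [AND]: one cut set from each child combined → 1 × 1 = 1 cut set(s).
Servo loop lost [OR]: union of children's cut sets → 2 cut set(s).
Robot arm uncommanded motion [AND]: one cut set from each child combined → 2 × 2 × 2 = 8 cut set(s).
Minimal cut sets: {#1 servo drive is out, #2 limit switch is out, Auxiliary fieldbus link failed, Backup safety controller offline, Standby joint encoder malfunctions}; {#1 servo drive is out, #1 watchdog offline, #2 limit switch is out, #3 joint encoder 2 is inoperative, Backup safety controller offline, Limit switch 2 degraded, Main e-stop relay fails, Redundant brake failed, Standby joint encoder malfunctions}; {#1 servo drive is out, #2 limit switch is out, Auxiliary fieldbus link failed, Inboard resolver is out, Standby joint encoder malfunctions}; {#1 servo drive is out, #1 watchdog offline, #2 limit switch is out, #3 joint encoder 2 is inoperative, Inboard resolver is out, Limit switch 2 degraded, Main e-stop relay fails, Redundant brake failed, Standby joint encoder malfunctions}; {#2 limit switch is out, Auxiliary fieldbus link failed, Backup safety controller offline, Redundant motor lost, Standby joint encoder malfunctions}; {#1 watchdog offline, #2 limit switch is out, #3 joint encoder 2 is inoperative, Backup safety controller offline, Limit switch 2 degraded, Main e-stop relay fails, Redundant brake failed, Redundant motor lost, Standby joint encoder malfunctions}; {#2 limit switch is out, Auxiliary fieldbus link failed, Inboard resolver is out, Redundant motor lost, Standby joint encoder malfunctions}; {#1 watchdog offline, #2 limit switch is out, #3 joint encoder 2 is inoperative, Inboard resolver is out, Limit switch 2 degraded, Main e-stop relay fails, Redundant brake failed, Redundant motor lost, Standby joint encoder malfunctions}.

8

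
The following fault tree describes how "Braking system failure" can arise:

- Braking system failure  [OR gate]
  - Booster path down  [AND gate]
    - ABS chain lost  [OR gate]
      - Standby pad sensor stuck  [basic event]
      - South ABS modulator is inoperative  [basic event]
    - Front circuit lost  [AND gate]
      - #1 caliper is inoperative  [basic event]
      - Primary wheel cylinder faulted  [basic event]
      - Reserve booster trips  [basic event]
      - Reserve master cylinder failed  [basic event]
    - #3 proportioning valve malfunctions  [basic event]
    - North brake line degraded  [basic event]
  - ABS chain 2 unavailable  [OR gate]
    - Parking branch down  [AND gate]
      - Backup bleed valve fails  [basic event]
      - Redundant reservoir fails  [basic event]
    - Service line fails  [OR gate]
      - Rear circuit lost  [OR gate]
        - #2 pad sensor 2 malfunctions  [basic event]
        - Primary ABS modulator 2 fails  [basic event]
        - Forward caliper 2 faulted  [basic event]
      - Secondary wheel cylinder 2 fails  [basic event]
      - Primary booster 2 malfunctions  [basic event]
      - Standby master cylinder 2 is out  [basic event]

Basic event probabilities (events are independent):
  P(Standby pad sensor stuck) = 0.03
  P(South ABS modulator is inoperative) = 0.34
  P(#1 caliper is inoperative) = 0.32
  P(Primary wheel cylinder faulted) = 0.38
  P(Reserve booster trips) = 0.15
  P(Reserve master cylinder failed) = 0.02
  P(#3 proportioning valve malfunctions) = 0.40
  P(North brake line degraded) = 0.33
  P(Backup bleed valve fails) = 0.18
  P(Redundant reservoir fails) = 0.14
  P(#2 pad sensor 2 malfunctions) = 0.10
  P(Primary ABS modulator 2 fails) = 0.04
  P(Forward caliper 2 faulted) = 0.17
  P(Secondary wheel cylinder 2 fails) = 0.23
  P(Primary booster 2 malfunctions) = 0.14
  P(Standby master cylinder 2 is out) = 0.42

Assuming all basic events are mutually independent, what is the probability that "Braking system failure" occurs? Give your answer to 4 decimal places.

0.7315

P(ABS chain lost) [OR] = 1 − (1−0.03) × (1−0.34) = 0.359800
P(Front circuit lost) [AND] = 0.32 × 0.38 × 0.15 × 0.02 = 0.000365
P(Booster path down) [AND] = 0.359800 × 0.000365 × 0.40 × 0.33 = 0.000017
P(Parking branch down) [AND] = 0.18 × 0.14 = 0.025200
P(Rear circuit lost) [OR] = 1 − (1−0.10) × (1−0.04) × (1−0.17) = 0.282880
P(Service line fails) [OR] = 1 − (1−0.282880) × (1−0.23) × (1−0.14) × (1−0.42) = 0.724571
P(ABS chain 2 unavailable) [OR] = 1 − (1−0.025200) × (1−0.724571) = 0.731512
P(Braking system failure) [OR] = 1 − (1−0.000017) × (1−0.731512) = 0.731517
Rounded to 4 decimal places: P(Braking system failure) ≈ 0.7315.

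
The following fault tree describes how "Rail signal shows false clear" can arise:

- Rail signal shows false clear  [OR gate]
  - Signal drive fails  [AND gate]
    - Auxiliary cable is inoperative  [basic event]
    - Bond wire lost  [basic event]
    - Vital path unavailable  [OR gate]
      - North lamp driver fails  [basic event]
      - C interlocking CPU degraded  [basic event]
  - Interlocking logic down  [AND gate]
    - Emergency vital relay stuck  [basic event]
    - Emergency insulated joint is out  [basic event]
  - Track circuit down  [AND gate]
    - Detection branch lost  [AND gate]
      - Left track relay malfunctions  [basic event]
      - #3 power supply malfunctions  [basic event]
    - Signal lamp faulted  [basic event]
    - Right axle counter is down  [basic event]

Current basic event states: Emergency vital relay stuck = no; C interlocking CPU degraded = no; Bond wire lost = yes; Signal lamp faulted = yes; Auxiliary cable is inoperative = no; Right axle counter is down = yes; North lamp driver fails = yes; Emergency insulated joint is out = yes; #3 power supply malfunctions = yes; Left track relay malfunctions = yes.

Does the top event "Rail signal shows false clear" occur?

Yes

Vital path unavailable [OR]: North lamp driver fails=occurs, C interlocking CPU degraded=not → at least one input occurs → occurs.
Signal drive fails [AND]: Auxiliary cable is inoperative=not, Bond wire lost=occurs, Vital path unavailable=occurs → not all inputs occur → does not occur.
Interlocking logic down [AND]: Emergency vital relay stuck=not, Emergency insulated joint is out=occurs → not all inputs occur → does not occur.
Detection branch lost [AND]: Left track relay malfunctions=occurs, #3 power supply malfunctions=occurs → all inputs occur → occurs.
Track circuit down [AND]: Detection branch lost=occurs, Signal lamp faulted=occurs, Right axle counter is down=occurs → all inputs occur → occurs.
Rail signal shows false clear [OR]: Signal drive fails=not, Interlocking logic down=not, Track circuit down=occurs → at least one input occurs → occurs.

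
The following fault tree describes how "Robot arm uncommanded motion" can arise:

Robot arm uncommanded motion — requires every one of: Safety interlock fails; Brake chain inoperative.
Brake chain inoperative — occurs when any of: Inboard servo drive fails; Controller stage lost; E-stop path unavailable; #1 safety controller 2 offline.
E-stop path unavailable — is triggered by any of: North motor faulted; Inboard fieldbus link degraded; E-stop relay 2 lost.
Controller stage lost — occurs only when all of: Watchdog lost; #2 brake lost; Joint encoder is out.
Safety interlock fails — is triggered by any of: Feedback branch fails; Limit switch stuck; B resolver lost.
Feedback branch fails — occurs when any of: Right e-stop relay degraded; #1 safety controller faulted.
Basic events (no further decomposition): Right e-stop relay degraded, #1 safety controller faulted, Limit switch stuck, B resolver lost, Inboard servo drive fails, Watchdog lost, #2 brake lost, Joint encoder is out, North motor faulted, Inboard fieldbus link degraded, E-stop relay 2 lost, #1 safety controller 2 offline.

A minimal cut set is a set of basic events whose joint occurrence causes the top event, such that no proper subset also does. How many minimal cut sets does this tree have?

24

Feedback branch fails [OR]: union of children's cut sets → 2 cut set(s).
Safety interlock fails [OR]: union of children's cut sets → 4 cut set(s).
Controller stage lost [AND]: one cut set from each child combined → 1 × 1 × 1 = 1 cut set(s).
E-stop path unavailable [OR]: union of children's cut sets → 3 cut set(s).
Brake chain inoperative [OR]: union of children's cut sets → 6 cut set(s).
Robot arm uncommanded motion [AND]: one cut set from each child combined → 4 × 6 = 24 cut set(s).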